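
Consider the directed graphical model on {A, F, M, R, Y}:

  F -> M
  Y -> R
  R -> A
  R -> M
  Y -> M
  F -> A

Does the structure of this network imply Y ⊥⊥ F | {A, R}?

There are 4 undirected paths between Y and F; checking each against the conditioning set {A, R}:
Path 1: Y → M ← F
  M is a collider here and neither M nor any of its descendants is conditioned on, so the collider stays closed — the path is blocked at M.
Path 2: Y → M ← R → A ← F
  M is a collider here and neither M nor any of its descendants is conditioned on, so the collider stays closed — the path is blocked at M.
Path 3: Y → R → A ← F
  R is a chain here and R is conditioned on, so the path is blocked at R.
Path 4: Y → R → M ← F
  R is a chain here and R is conditioned on, so the path is blocked at R.
Since every path is blocked, d-separation holds.

Yes — Y and F are d-separated given {A, R}.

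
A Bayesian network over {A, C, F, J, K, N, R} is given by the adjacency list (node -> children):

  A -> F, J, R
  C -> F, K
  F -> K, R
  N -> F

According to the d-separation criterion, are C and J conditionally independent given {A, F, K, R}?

Enumerating the 4 paths from C to J and testing each for blocking by {A, F, K, R}:
Path 1: C → K ← F → R ← A → J
  F is a fork here and F is conditioned on, so the path is blocked at F.
Path 2: C → K ← F ← A → J
  F is a chain here and F is conditioned on, so the path is blocked at F.
Path 3: C → F → R ← A → J
  F is a chain here and F is conditioned on, so the path is blocked at F.
Path 4: C → F ← A → J
  A is a fork here and A is conditioned on, so the path is blocked at A.
All paths are blocked; C ⊥ J | {A, F, K, R} holds.

Yes — C and J are d-separated given {A, F, K, R}.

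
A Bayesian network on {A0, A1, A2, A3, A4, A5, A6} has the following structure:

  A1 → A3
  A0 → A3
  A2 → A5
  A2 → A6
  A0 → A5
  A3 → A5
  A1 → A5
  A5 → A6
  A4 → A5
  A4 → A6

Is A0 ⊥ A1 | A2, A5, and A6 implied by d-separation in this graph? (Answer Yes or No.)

We examine all 4 paths between A0 and A1:
Path 1: A0 → A3 ← A1
  A3 is a collider and its descendant A6 is conditioned on, which opens it — no node blocks this path, so it is active.
Path 2: A0 → A3 → A5 ← A1
  A3 is a chain and A3 is not conditioned on; A5 is a collider and A5 is conditioned on, which opens it — no node blocks this path, so it is active.
Path 3: A0 → A5 ← A3 ← A1
  A5 is a collider and A5 is conditioned on, which opens it; A3 is a chain and A3 is not conditioned on — no node blocks this path, so it is active.
Path 4: A0 → A5 ← A1
  A5 is a collider and A5 is conditioned on, which opens it — no node blocks this path, so it is active.
Since the path A0 → A3 ← A1 is active, A0 and A1 are not d-separated given {A2, A5, A6}.

No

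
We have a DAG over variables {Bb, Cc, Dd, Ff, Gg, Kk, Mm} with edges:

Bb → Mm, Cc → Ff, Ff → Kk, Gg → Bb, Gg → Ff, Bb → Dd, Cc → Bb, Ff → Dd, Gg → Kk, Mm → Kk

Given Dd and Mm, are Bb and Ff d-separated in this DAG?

Enumerating the 6 paths from Bb to Ff and testing each for blocking by {Dd, Mm}:
  1. Bb ← Gg → Ff — Gg:fork[open] ⇒ active
  2. Bb ← Gg → Kk ← Ff — Gg:fork[open]; Kk:collider[blocks] ⇒ blocked
  3. Bb ← Cc → Ff — Cc:fork[open] ⇒ active
  4. Bb → Dd ← Ff — Dd:collider[open] ⇒ active
  5. Bb → Mm → Kk ← Gg → Ff — Mm:chain[blocks]; Kk:collider[blocks]; Gg:fork[open] ⇒ blocked
  6. Bb → Mm → Kk ← Ff — Mm:chain[blocks]; Kk:collider[blocks] ⇒ blocked
Because an active path exists, Bb and Ff are not d-separated.

No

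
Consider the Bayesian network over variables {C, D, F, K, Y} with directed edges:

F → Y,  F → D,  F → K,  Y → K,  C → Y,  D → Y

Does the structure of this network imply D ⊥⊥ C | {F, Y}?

There are 3 undirected paths between D and C; checking each against the conditioning set {F, Y}:
Path 1: D ← F → K ← Y ← C
  F is a fork here and F is conditioned on, so the path is blocked at F.
Path 2: D ← F → Y ← C
  F is a fork here and F is conditioned on, so the path is blocked at F.
Path 3: D → Y ← C
  Y is a collider and Y is conditioned on, which opens it — no node blocks this path, so it is active.
Since the path D → Y ← C is active, D and C are not d-separated given {F, Y}.

No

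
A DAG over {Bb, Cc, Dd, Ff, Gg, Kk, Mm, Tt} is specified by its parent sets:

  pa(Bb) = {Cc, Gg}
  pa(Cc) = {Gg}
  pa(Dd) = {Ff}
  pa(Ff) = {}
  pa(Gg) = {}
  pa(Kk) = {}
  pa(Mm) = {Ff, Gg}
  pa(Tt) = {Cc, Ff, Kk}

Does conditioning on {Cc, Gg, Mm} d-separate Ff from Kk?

We examine all 3 paths between Ff and Kk:
Path 1: Ff → Tt ← Kk
  Tt is a collider here and neither Tt nor any of its descendants is conditioned on, so the collider stays closed — the path is blocked at Tt.
Path 2: Ff → Mm ← Gg → Bb ← Cc → Tt ← Kk
  Gg is a fork here and Gg is conditioned on, so the path is blocked at Gg.
Path 3: Ff → Mm ← Gg → Cc → Tt ← Kk
  Gg is a fork here and Gg is conditioned on, so the path is blocked at Gg.
Since every path is blocked, d-separation holds.

Yes — Ff and Kk are d-separated given {Cc, Gg, Mm}.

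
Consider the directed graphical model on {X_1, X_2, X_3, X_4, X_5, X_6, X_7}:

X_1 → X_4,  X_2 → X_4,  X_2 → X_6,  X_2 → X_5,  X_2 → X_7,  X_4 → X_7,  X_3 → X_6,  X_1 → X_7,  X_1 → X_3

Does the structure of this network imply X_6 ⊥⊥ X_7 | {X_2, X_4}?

Enumerating the 6 paths from X_6 to X_7 and testing each for blocking by {X_2, X_4}:
Path 1: X_6 ← X_3 ← X_1 → X_7
  X_3 is a chain and X_3 is not conditioned on; X_1 is a fork and X_1 is not conditioned on — no node blocks this path, so it is active.
Path 2: X_6 ← X_3 ← X_1 → X_4 ← X_2 → X_7
  X_2 is a fork here and X_2 is conditioned on, so the path is blocked at X_2.
Path 3: X_6 ← X_3 ← X_1 → X_4 → X_7
  X_4 is a chain here and X_4 is conditioned on, so the path is blocked at X_4.
Path 4: X_6 ← X_2 → X_7
  X_2 is a fork here and X_2 is conditioned on, so the path is blocked at X_2.
Path 5: X_6 ← X_2 → X_4 ← X_1 → X_7
  X_2 is a fork here and X_2 is conditioned on, so the path is blocked at X_2.
Path 6: X_6 ← X_2 → X_4 → X_7
  X_2 is a fork here and X_2 is conditioned on, so the path is blocked at X_2.
At least one path is unblocked, so d-separation fails.

No — X_6 and X_7 are not d-separated given {X_2, X_4}.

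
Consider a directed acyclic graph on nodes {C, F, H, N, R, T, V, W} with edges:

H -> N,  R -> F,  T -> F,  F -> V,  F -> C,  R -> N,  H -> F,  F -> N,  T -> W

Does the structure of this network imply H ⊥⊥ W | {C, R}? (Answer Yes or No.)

No

3 paths connect H and W; each must be blocked for d-separation to hold:
Path 1: H → F ← T → W
  F is a collider and its descendant C is conditioned on, which opens it; T is a fork and T is not conditioned on — no node blocks this path, so it is active.
Path 2: H → N ← F ← T → W
  N is a collider here and neither N nor any of its descendants is conditioned on, so the collider stays closed — the path is blocked at N.
Path 3: H → N ← R → F ← T → W
  N is a collider here and neither N nor any of its descendants is conditioned on, so the collider stays closed — the path is blocked at N.
At least one path is unblocked, so d-separation fails.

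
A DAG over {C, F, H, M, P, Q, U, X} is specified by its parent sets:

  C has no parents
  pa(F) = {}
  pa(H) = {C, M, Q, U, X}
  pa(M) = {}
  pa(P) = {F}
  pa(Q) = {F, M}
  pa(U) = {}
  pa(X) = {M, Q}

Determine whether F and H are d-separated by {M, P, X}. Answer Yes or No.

Enumerating the 5 paths from F to H and testing each for blocking by {M, P, X}:
  1. F → Q → X → H — Q:chain[open]; X:chain[blocks] ⇒ blocked
  2. F → Q → X ← M → H — Q:chain[open]; X:collider[open]; M:fork[blocks] ⇒ blocked
  3. F → Q → H — Q:chain[open] ⇒ active
  4. F → Q ← M → X → H — Q:collider[open]; M:fork[blocks]; X:chain[blocks] ⇒ blocked
  5. F → Q ← M → H — Q:collider[open]; M:fork[blocks] ⇒ blocked
Because an active path exists, F and H are not d-separated.

No — F and H are not d-separated given {M, P, X}.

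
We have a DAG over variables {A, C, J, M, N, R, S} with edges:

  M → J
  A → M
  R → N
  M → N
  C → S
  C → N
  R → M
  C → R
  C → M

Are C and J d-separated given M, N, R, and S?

Yes

There are 5 undirected paths between C and J; checking each against the conditioning set {M, N, R, S}:
Path 1: C → N ← M → J
  M is a fork here and M is conditioned on, so the path is blocked at M.
Path 2: C → N ← R → M → J
  R is a fork here and R is conditioned on, so the path is blocked at R.
Path 3: C → M → J
  M is a chain here and M is conditioned on, so the path is blocked at M.
Path 4: C → R → N ← M → J
  R is a chain here and R is conditioned on, so the path is blocked at R.
Path 5: C → R → M → J
  R is a chain here and R is conditioned on, so the path is blocked at R.
All paths are blocked; C ⊥ J | {M, N, R, S} holds.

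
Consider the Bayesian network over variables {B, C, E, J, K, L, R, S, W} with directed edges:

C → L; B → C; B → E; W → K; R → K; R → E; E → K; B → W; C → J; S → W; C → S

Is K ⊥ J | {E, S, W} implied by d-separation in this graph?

No

We examine all 6 paths between K and J:
Path 1: K ← R → E ← B → C → J
  R is a fork and R is not conditioned on; E is a collider and E is conditioned on, which opens it; B is a fork and B is not conditioned on; C is a chain and C is not conditioned on — no node blocks this path, so it is active.
Path 2: K ← R → E ← B → W ← S ← C → J
  S is a chain here and S is conditioned on, so the path is blocked at S.
Path 3: K ← E ← B → C → J
  E is a chain here and E is conditioned on, so the path is blocked at E.
Path 4: K ← E ← B → W ← S ← C → J
  E is a chain here and E is conditioned on, so the path is blocked at E.
Path 5: K ← W ← S ← C → J
  W is a chain here and W is conditioned on, so the path is blocked at W.
Path 6: K ← W ← B → C → J
  W is a chain here and W is conditioned on, so the path is blocked at W.
At least one path is unblocked, so d-separation fails.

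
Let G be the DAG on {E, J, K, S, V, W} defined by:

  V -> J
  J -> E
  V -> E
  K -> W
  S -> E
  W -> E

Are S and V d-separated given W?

Yes — S and V are d-separated given {W}.

There are 2 undirected paths between S and V; checking each against the conditioning set {W}:
  1. S → E ← J ← V — E:collider[blocks]; J:chain[open] ⇒ blocked
  2. S → E ← V — E:collider[blocks] ⇒ blocked
All paths are blocked; S ⊥ V | {W} holds.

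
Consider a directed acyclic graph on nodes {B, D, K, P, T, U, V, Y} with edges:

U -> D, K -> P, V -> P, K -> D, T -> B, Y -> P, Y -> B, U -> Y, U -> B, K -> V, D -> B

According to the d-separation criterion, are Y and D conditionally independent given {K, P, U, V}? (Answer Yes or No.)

There are 6 undirected paths between Y and D; checking each against the conditioning set {K, P, U, V}:
  1. Y ← U → B ← D — U:fork[blocks]; B:collider[blocks] ⇒ blocked
  2. Y ← U → D — U:fork[blocks] ⇒ blocked
  3. Y → B ← U → D — B:collider[blocks]; U:fork[blocks] ⇒ blocked
  4. Y → B ← D — B:collider[blocks] ⇒ blocked
  5. Y → P ← K → D — P:collider[open]; K:fork[blocks] ⇒ blocked
  6. Y → P ← V ← K → D — P:collider[open]; V:chain[blocks]; K:fork[blocks] ⇒ blocked
All paths are blocked; Y ⊥ D | {K, P, U, V} holds.

Yes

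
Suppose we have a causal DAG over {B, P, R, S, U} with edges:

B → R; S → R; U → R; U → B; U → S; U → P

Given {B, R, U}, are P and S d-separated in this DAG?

We examine all 3 paths between P and S:
Path 1: P ← U → R ← S
  U is a fork here and U is conditioned on, so the path is blocked at U.
Path 2: P ← U → B → R ← S
  U is a fork here and U is conditioned on, so the path is blocked at U.
Path 3: P ← U → S
  U is a fork here and U is conditioned on, so the path is blocked at U.
Every path is blocked, so P and S are d-separated given {B, R, U}.

Yes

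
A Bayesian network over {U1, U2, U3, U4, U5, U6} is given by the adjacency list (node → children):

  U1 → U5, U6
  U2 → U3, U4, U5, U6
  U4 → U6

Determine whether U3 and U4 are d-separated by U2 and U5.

Yes — U3 and U4 are d-separated given {U2, U5}.

3 paths connect U3 and U4; each must be blocked for d-separation to hold:
Path 1: U3 ← U2 → U5 ← U1 → U6 ← U4
  U2 is a fork here and U2 is conditioned on, so the path is blocked at U2.
Path 2: U3 ← U2 → U6 ← U4
  U2 is a fork here and U2 is conditioned on, so the path is blocked at U2.
Path 3: U3 ← U2 → U4
  U2 is a fork here and U2 is conditioned on, so the path is blocked at U2.
All paths are blocked; U3 ⊥ U4 | {U2, U5} holds.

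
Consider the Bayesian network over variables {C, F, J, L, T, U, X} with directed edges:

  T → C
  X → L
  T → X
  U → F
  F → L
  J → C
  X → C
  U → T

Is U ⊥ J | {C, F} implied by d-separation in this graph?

No

We examine all 4 paths between U and J:
Path 1: U → F → L ← X → C ← J
  F is a chain here and F is conditioned on, so the path is blocked at F.
Path 2: U → F → L ← X ← T → C ← J
  F is a chain here and F is conditioned on, so the path is blocked at F.
Path 3: U → T → C ← J
  T is a chain and T is not conditioned on; C is a collider and C is conditioned on, which opens it — no node blocks this path, so it is active.
Path 4: U → T → X → C ← J
  T is a chain and T is not conditioned on; X is a chain and X is not conditioned on; C is a collider and C is conditioned on, which opens it — no node blocks this path, so it is active.
Since the path U → T → C ← J is active, U and J are not d-separated given {C, F}.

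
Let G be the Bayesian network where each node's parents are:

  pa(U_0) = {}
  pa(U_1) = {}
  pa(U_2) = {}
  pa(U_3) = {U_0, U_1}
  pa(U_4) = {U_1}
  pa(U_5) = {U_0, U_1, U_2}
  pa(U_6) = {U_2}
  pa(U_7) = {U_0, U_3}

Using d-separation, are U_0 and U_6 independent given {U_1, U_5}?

No

3 paths connect U_0 and U_6; each must be blocked for d-separation to hold:
Path 1: U_0 → U_3 ← U_1 → U_5 ← U_2 → U_6
  U_3 is a collider here and neither U_3 nor any of its descendants is conditioned on, so the collider stays closed — the path is blocked at U_3.
Path 2: U_0 → U_7 ← U_3 ← U_1 → U_5 ← U_2 → U_6
  U_7 is a collider here and neither U_7 nor any of its descendants is conditioned on, so the collider stays closed — the path is blocked at U_7.
Path 3: U_0 → U_5 ← U_2 → U_6
  U_5 is a collider and U_5 is conditioned on, which opens it; U_2 is a fork and U_2 is not conditioned on — no node blocks this path, so it is active.
At least one path is unblocked, so d-separation fails.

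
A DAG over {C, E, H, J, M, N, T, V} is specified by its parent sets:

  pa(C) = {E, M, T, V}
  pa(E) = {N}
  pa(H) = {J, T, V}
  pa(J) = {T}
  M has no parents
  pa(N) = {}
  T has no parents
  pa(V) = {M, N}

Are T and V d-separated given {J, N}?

Yes

There are 5 undirected paths between T and V; checking each against the conditioning set {J, N}:
  1. T → J → H ← V — J:chain[blocks]; H:collider[blocks] ⇒ blocked
  2. T → C ← M → V — C:collider[blocks]; M:fork[open] ⇒ blocked
  3. T → C ← V — C:collider[blocks] ⇒ blocked
  4. T → C ← E ← N → V — C:collider[blocks]; E:chain[open]; N:fork[blocks] ⇒ blocked
  5. T → H ← V — H:collider[blocks] ⇒ blocked
Since every path is blocked, d-separation holds.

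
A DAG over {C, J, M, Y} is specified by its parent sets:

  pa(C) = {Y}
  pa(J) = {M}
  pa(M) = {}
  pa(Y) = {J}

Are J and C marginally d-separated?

No

There is one path between J and C:
Path 1: J → Y → C
  Y is a chain and Y is not conditioned on — no node blocks this path, so it is active.
Because an active path exists, J and C are not d-separated.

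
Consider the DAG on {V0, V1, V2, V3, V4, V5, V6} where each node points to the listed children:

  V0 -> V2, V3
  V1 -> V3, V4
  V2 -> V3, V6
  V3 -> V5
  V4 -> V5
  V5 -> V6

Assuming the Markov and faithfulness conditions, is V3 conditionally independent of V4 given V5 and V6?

No

4 paths connect V3 and V4; each must be blocked for d-separation to hold:
  1. V3 ← V0 → V2 → V6 ← V5 ← V4 — V0:fork[open]; V2:chain[open]; V6:collider[open]; V5:chain[blocks] ⇒ blocked
  2. V3 ← V1 → V4 — V1:fork[open] ⇒ active
  3. V3 ← V2 → V6 ← V5 ← V4 — V2:fork[open]; V6:collider[open]; V5:chain[blocks] ⇒ blocked
  4. V3 → V5 ← V4 — V5:collider[open] ⇒ active
At least one path is unblocked, so d-separation fails.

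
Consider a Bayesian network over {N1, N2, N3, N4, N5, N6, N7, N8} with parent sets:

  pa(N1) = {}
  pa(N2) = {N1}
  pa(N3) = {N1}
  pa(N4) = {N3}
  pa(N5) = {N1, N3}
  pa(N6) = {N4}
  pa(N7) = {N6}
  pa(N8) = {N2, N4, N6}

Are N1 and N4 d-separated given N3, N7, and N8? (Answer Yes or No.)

4 paths connect N1 and N4; each must be blocked for d-separation to hold:
Path 1: N1 → N5 ← N3 → N4
  N5 is a collider here and neither N5 nor any of its descendants is conditioned on, so the collider stays closed — the path is blocked at N5.
Path 2: N1 → N2 → N8 ← N6 ← N4
  N2 is a chain and N2 is not conditioned on; N8 is a collider and N8 is conditioned on, which opens it; N6 is a chain and N6 is not conditioned on — no node blocks this path, so it is active.
Path 3: N1 → N2 → N8 ← N4
  N2 is a chain and N2 is not conditioned on; N8 is a collider and N8 is conditioned on, which opens it — no node blocks this path, so it is active.
Path 4: N1 → N3 → N4
  N3 is a chain here and N3 is conditioned on, so the path is blocked at N3.
At least one path is unblocked, so d-separation fails.

No — N1 and N4 are not d-separated given {N3, N7, N8}.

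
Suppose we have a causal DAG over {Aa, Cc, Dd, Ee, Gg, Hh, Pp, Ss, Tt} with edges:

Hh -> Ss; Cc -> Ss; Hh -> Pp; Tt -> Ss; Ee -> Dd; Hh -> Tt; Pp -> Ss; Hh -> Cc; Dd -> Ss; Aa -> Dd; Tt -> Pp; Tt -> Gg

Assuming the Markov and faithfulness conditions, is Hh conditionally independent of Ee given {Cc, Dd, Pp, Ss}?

There are 6 undirected paths between Hh and Ee; checking each against the conditioning set {Cc, Dd, Pp, Ss}:
Path 1: Hh → Pp ← Tt → Ss ← Dd ← Ee
  Dd is a chain here and Dd is conditioned on, so the path is blocked at Dd.
Path 2: Hh → Pp → Ss ← Dd ← Ee
  Pp is a chain here and Pp is conditioned on, so the path is blocked at Pp.
Path 3: Hh → Cc → Ss ← Dd ← Ee
  Cc is a chain here and Cc is conditioned on, so the path is blocked at Cc.
Path 4: Hh → Tt → Pp → Ss ← Dd ← Ee
  Pp is a chain here and Pp is conditioned on, so the path is blocked at Pp.
Path 5: Hh → Tt → Ss ← Dd ← Ee
  Dd is a chain here and Dd is conditioned on, so the path is blocked at Dd.
Path 6: Hh → Ss ← Dd ← Ee
  Dd is a chain here and Dd is conditioned on, so the path is blocked at Dd.
Since every path is blocked, d-separation holds.

Yes — Hh and Ee are d-separated given {Cc, Dd, Pp, Ss}.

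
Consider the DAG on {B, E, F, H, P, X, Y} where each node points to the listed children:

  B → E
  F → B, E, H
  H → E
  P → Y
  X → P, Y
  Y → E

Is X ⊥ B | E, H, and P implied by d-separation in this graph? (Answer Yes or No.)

6 paths connect X and B; each must be blocked for d-separation to hold:
Path 1: X → P → Y → E ← F → B
  P is a chain here and P is conditioned on, so the path is blocked at P.
Path 2: X → P → Y → E ← B
  P is a chain here and P is conditioned on, so the path is blocked at P.
Path 3: X → P → Y → E ← H ← F → B
  P is a chain here and P is conditioned on, so the path is blocked at P.
Path 4: X → Y → E ← F → B
  Y is a chain and Y is not conditioned on; E is a collider and E is conditioned on, which opens it; F is a fork and F is not conditioned on — no node blocks this path, so it is active.
Path 5: X → Y → E ← B
  Y is a chain and Y is not conditioned on; E is a collider and E is conditioned on, which opens it — no node blocks this path, so it is active.
Path 6: X → Y → E ← H ← F → B
  H is a chain here and H is conditioned on, so the path is blocked at H.
Because an active path exists, X and B are not d-separated.

No — X and B are not d-separated given {E, H, P}.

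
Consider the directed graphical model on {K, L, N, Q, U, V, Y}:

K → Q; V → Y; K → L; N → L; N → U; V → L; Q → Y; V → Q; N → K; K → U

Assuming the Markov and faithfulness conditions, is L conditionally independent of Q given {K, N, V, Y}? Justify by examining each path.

There are 5 undirected paths between L and Q; checking each against the conditioning set {K, N, V, Y}:
  1. L ← K → Q — K:fork[blocks] ⇒ blocked
  2. L ← V → Y ← Q — V:fork[blocks]; Y:collider[open] ⇒ blocked
  3. L ← V → Q — V:fork[blocks] ⇒ blocked
  4. L ← N → K → Q — N:fork[blocks]; K:chain[blocks] ⇒ blocked
  5. L ← N → U ← K → Q — N:fork[blocks]; U:collider[blocks]; K:fork[blocks] ⇒ blocked
All paths are blocked; L ⊥ Q | {K, N, V, Y} holds.

Yes — L and Q are d-separated given {K, N, V, Y}.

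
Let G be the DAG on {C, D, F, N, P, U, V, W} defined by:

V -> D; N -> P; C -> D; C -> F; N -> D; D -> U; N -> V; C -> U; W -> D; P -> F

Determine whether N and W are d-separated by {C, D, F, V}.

There are 4 undirected paths between N and W; checking each against the conditioning set {C, D, F, V}:
Path 1: N → P → F ← C → D ← W
  C is a fork here and C is conditioned on, so the path is blocked at C.
Path 2: N → P → F ← C → U ← D ← W
  C is a fork here and C is conditioned on, so the path is blocked at C.
Path 3: N → D ← W
  D is a collider and D is conditioned on, which opens it — no node blocks this path, so it is active.
Path 4: N → V → D ← W
  V is a chain here and V is conditioned on, so the path is blocked at V.
Since the path N → D ← W is active, N and W are not d-separated given {C, D, F, V}.

No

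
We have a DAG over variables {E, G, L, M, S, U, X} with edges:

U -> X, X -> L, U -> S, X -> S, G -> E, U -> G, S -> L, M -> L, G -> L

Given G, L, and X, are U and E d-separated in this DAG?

Yes

There are 5 undirected paths between U and E; checking each against the conditioning set {G, L, X}:
  1. U → X → S → L ← G → E — X:chain[blocks]; S:chain[open]; L:collider[open]; G:fork[blocks] ⇒ blocked
  2. U → X → L ← G → E — X:chain[blocks]; L:collider[open]; G:fork[blocks] ⇒ blocked
  3. U → S ← X → L ← G → E — S:collider[open]; X:fork[blocks]; L:collider[open]; G:fork[blocks] ⇒ blocked
  4. U → S → L ← G → E — S:chain[open]; L:collider[open]; G:fork[blocks] ⇒ blocked
  5. U → G → E — G:chain[blocks] ⇒ blocked
Every path is blocked, so U and E are d-separated given {G, L, X}.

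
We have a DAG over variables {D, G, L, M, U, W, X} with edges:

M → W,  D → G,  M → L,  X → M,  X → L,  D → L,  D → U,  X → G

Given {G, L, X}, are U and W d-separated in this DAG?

We examine all 4 paths between U and W:
  1. U ← D → G ← X → M → W — D:fork[open]; G:collider[open]; X:fork[blocks]; M:chain[open] ⇒ blocked
  2. U ← D → G ← X → L ← M → W — D:fork[open]; G:collider[open]; X:fork[blocks]; L:collider[open]; M:fork[open] ⇒ blocked
  3. U ← D → L ← M → W — D:fork[open]; L:collider[open]; M:fork[open] ⇒ active
  4. U ← D → L ← X → M → W — D:fork[open]; L:collider[open]; X:fork[blocks]; M:chain[open] ⇒ blocked
At least one path is unblocked, so d-separation fails.

No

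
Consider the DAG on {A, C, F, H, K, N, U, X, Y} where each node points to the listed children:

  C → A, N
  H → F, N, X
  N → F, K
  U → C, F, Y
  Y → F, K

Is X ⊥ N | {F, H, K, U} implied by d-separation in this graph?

Yes

6 paths connect X and N; each must be blocked for d-separation to hold:
Path 1: X ← H → F ← U → Y → K ← N
  H is a fork here and H is conditioned on, so the path is blocked at H.
Path 2: X ← H → F ← U → C → N
  H is a fork here and H is conditioned on, so the path is blocked at H.
Path 3: X ← H → F ← Y → K ← N
  H is a fork here and H is conditioned on, so the path is blocked at H.
Path 4: X ← H → F ← Y ← U → C → N
  H is a fork here and H is conditioned on, so the path is blocked at H.
Path 5: X ← H → F ← N
  H is a fork here and H is conditioned on, so the path is blocked at H.
Path 6: X ← H → N
  H is a fork here and H is conditioned on, so the path is blocked at H.
Since every path is blocked, d-separation holds.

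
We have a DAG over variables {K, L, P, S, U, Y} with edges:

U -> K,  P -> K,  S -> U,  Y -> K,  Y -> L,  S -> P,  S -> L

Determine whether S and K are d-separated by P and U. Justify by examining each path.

Yes — S and K are d-separated given {P, U}.

Enumerating the 3 paths from S to K and testing each for blocking by {P, U}:
Path 1: S → U → K
  U is a chain here and U is conditioned on, so the path is blocked at U.
Path 2: S → L ← Y → K
  L is a collider here and neither L nor any of its descendants is conditioned on, so the collider stays closed — the path is blocked at L.
Path 3: S → P → K
  P is a chain here and P is conditioned on, so the path is blocked at P.
Every path is blocked, so S and K are d-separated given {P, U}.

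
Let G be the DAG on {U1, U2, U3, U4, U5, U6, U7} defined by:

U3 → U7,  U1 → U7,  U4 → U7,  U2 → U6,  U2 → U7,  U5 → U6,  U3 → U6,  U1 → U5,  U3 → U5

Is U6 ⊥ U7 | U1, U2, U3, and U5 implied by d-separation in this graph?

We examine all 5 paths between U6 and U7:
  1. U6 ← U5 ← U1 → U7 — U5:chain[blocks]; U1:fork[blocks] ⇒ blocked
  2. U6 ← U5 ← U3 → U7 — U5:chain[blocks]; U3:fork[blocks] ⇒ blocked
  3. U6 ← U2 → U7 — U2:fork[blocks] ⇒ blocked
  4. U6 ← U3 → U5 ← U1 → U7 — U3:fork[blocks]; U5:collider[open]; U1:fork[blocks] ⇒ blocked
  5. U6 ← U3 → U7 — U3:fork[blocks] ⇒ blocked
All paths are blocked; U6 ⊥ U7 | {U1, U2, U3, U5} holds.

Yes — U6 and U7 are d-separated given {U1, U2, U3, U5}.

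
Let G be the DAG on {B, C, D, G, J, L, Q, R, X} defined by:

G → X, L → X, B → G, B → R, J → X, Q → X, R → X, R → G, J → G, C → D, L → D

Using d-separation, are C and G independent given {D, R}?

Yes

We examine all 4 paths between C and G:
Path 1: C → D ← L → X ← J → G
  X is a collider here and neither X nor any of its descendants is conditioned on, so the collider stays closed — the path is blocked at X.
Path 2: C → D ← L → X ← R ← B → G
  X is a collider here and neither X nor any of its descendants is conditioned on, so the collider stays closed — the path is blocked at X.
Path 3: C → D ← L → X ← R → G
  X is a collider here and neither X nor any of its descendants is conditioned on, so the collider stays closed — the path is blocked at X.
Path 4: C → D ← L → X ← G
  X is a collider here and neither X nor any of its descendants is conditioned on, so the collider stays closed — the path is blocked at X.
Since every path is blocked, d-separation holds.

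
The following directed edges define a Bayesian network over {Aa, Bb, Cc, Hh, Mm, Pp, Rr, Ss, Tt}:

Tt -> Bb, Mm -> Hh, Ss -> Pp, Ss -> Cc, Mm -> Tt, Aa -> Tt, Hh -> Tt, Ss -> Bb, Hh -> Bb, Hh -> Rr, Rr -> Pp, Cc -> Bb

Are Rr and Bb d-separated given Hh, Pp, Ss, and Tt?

Yes — Rr and Bb are d-separated given {Hh, Pp, Ss, Tt}.

There are 5 undirected paths between Rr and Bb; checking each against the conditioning set {Hh, Pp, Ss, Tt}:
Path 1: Rr ← Hh → Tt → Bb
  Hh is a fork here and Hh is conditioned on, so the path is blocked at Hh.
Path 2: Rr ← Hh ← Mm → Tt → Bb
  Hh is a chain here and Hh is conditioned on, so the path is blocked at Hh.
Path 3: Rr ← Hh → Bb
  Hh is a fork here and Hh is conditioned on, so the path is blocked at Hh.
Path 4: Rr → Pp ← Ss → Bb
  Ss is a fork here and Ss is conditioned on, so the path is blocked at Ss.
Path 5: Rr → Pp ← Ss → Cc → Bb
  Ss is a fork here and Ss is conditioned on, so the path is blocked at Ss.
Every path is blocked, so Rr and Bb are d-separated given {Hh, Pp, Ss, Tt}.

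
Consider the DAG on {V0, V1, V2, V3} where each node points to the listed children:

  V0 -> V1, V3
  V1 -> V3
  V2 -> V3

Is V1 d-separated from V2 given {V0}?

There are 2 undirected paths between V1 and V2; checking each against the conditioning set {V0}:
  1. V1 ← V0 → V3 ← V2 — V0:fork[blocks]; V3:collider[blocks] ⇒ blocked
  2. V1 → V3 ← V2 — V3:collider[blocks] ⇒ blocked
Since every path is blocked, d-separation holds.

Yes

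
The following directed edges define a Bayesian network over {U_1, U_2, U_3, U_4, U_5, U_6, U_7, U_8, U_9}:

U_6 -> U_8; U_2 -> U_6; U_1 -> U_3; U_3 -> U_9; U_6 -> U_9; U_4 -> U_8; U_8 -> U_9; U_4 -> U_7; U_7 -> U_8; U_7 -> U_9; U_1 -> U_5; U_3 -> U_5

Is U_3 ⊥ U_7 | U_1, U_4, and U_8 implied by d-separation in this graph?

Yes — U_3 and U_7 are d-separated given {U_1, U_4, U_8}.

We examine all 5 paths between U_3 and U_7:
  1. U_3 → U_9 ← U_6 → U_8 ← U_7 — U_9:collider[blocks]; U_6:fork[open]; U_8:collider[open] ⇒ blocked
  2. U_3 → U_9 ← U_6 → U_8 ← U_4 → U_7 — U_9:collider[blocks]; U_6:fork[open]; U_8:collider[open]; U_4:fork[blocks] ⇒ blocked
  3. U_3 → U_9 ← U_7 — U_9:collider[blocks] ⇒ blocked
  4. U_3 → U_9 ← U_8 ← U_7 — U_9:collider[blocks]; U_8:chain[blocks] ⇒ blocked
  5. U_3 → U_9 ← U_8 ← U_4 → U_7 — U_9:collider[blocks]; U_8:chain[blocks]; U_4:fork[blocks] ⇒ blocked
Since every path is blocked, d-separation holds.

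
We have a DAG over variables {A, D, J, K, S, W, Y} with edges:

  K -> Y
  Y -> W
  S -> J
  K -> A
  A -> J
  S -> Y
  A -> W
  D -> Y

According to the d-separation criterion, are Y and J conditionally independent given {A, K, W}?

No — Y and J are not d-separated given {A, K, W}.

Enumerating the 3 paths from Y to J and testing each for blocking by {A, K, W}:
Path 1: Y ← K → A → J
  K is a fork here and K is conditioned on, so the path is blocked at K.
Path 2: Y → W ← A → J
  A is a fork here and A is conditioned on, so the path is blocked at A.
Path 3: Y ← S → J
  S is a fork and S is not conditioned on — no node blocks this path, so it is active.
Since the path Y ← S → J is active, Y and J are not d-separated given {A, K, W}.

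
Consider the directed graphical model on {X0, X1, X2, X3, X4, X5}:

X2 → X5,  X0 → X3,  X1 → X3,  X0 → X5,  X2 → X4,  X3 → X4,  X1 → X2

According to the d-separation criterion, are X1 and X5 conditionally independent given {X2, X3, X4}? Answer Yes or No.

There are 4 undirected paths between X1 and X5; checking each against the conditioning set {X2, X3, X4}:
  1. X1 → X2 → X5 — X2:chain[blocks] ⇒ blocked
  2. X1 → X2 → X4 ← X3 ← X0 → X5 — X2:chain[blocks]; X4:collider[open]; X3:chain[blocks]; X0:fork[open] ⇒ blocked
  3. X1 → X3 ← X0 → X5 — X3:collider[open]; X0:fork[open] ⇒ active
  4. X1 → X3 → X4 ← X2 → X5 — X3:chain[blocks]; X4:collider[open]; X2:fork[blocks] ⇒ blocked
Because an active path exists, X1 and X5 are not d-separated.

No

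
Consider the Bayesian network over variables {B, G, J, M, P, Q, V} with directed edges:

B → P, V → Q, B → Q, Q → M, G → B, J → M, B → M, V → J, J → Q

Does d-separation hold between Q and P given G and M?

No — Q and P are not d-separated given {G, M}.

4 paths connect Q and P; each must be blocked for d-separation to hold:
Path 1: Q → M ← B → P
  M is a collider and M is conditioned on, which opens it; B is a fork and B is not conditioned on — no node blocks this path, so it is active.
Path 2: Q ← J → M ← B → P
  J is a fork and J is not conditioned on; M is a collider and M is conditioned on, which opens it; B is a fork and B is not conditioned on — no node blocks this path, so it is active.
Path 3: Q ← B → P
  B is a fork and B is not conditioned on — no node blocks this path, so it is active.
Path 4: Q ← V → J → M ← B → P
  V is a fork and V is not conditioned on; J is a chain and J is not conditioned on; M is a collider and M is conditioned on, which opens it; B is a fork and B is not conditioned on — no node blocks this path, so it is active.
Since the path Q → M ← B → P is active, Q and P are not d-separated given {G, M}.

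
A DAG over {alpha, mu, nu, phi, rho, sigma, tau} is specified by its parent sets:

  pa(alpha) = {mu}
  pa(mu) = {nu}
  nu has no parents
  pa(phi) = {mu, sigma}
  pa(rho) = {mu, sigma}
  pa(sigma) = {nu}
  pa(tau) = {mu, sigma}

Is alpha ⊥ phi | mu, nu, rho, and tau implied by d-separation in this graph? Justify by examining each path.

Yes

We examine all 4 paths between alpha and phi:
Path 1: alpha ← mu → rho ← sigma → phi
  mu is a fork here and mu is conditioned on, so the path is blocked at mu.
Path 2: alpha ← mu → tau ← sigma → phi
  mu is a fork here and mu is conditioned on, so the path is blocked at mu.
Path 3: alpha ← mu ← nu → sigma → phi
  mu is a chain here and mu is conditioned on, so the path is blocked at mu.
Path 4: alpha ← mu → phi
  mu is a fork here and mu is conditioned on, so the path is blocked at mu.
Since every path is blocked, d-separation holds.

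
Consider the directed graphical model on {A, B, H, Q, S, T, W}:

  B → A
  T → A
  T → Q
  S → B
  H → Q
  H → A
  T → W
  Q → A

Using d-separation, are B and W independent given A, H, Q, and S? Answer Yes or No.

We examine all 3 paths between B and W:
Path 1: B → A ← H → Q ← T → W
  H is a fork here and H is conditioned on, so the path is blocked at H.
Path 2: B → A ← Q ← T → W
  Q is a chain here and Q is conditioned on, so the path is blocked at Q.
Path 3: B → A ← T → W
  A is a collider and A is conditioned on, which opens it; T is a fork and T is not conditioned on — no node blocks this path, so it is active.
Because an active path exists, B and W are not d-separated.

No — B and W are not d-separated given {A, H, Q, S}.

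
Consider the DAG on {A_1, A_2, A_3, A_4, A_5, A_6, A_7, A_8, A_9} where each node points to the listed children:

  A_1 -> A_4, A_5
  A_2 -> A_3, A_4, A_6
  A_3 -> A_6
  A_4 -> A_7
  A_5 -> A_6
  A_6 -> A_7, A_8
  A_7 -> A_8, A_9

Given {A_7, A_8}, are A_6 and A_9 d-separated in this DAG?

Yes — A_6 and A_9 are d-separated given {A_7, A_8}.

There are 5 undirected paths between A_6 and A_9; checking each against the conditioning set {A_7, A_8}:
Path 1: A_6 ← A_3 ← A_2 → A_4 → A_7 → A_9
  A_7 is a chain here and A_7 is conditioned on, so the path is blocked at A_7.
Path 2: A_6 ← A_2 → A_4 → A_7 → A_9
  A_7 is a chain here and A_7 is conditioned on, so the path is blocked at A_7.
Path 3: A_6 ← A_5 ← A_1 → A_4 → A_7 → A_9
  A_7 is a chain here and A_7 is conditioned on, so the path is blocked at A_7.
Path 4: A_6 → A_7 → A_9
  A_7 is a chain here and A_7 is conditioned on, so the path is blocked at A_7.
Path 5: A_6 → A_8 ← A_7 → A_9
  A_7 is a fork here and A_7 is conditioned on, so the path is blocked at A_7.
Since every path is blocked, d-separation holds.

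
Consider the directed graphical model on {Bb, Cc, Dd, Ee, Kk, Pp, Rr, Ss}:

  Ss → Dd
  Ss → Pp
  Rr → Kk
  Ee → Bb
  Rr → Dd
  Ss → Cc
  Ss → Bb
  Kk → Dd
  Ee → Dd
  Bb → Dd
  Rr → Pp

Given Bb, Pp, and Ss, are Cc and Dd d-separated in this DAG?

We examine all 5 paths between Cc and Dd:
Path 1: Cc ← Ss → Pp ← Rr → Kk → Dd
  Ss is a fork here and Ss is conditioned on, so the path is blocked at Ss.
Path 2: Cc ← Ss → Pp ← Rr → Dd
  Ss is a fork here and Ss is conditioned on, so the path is blocked at Ss.
Path 3: Cc ← Ss → Bb → Dd
  Ss is a fork here and Ss is conditioned on, so the path is blocked at Ss.
Path 4: Cc ← Ss → Bb ← Ee → Dd
  Ss is a fork here and Ss is conditioned on, so the path is blocked at Ss.
Path 5: Cc ← Ss → Dd
  Ss is a fork here and Ss is conditioned on, so the path is blocked at Ss.
Since every path is blocked, d-separation holds.

Yes — Cc and Dd are d-separated given {Bb, Pp, Ss}.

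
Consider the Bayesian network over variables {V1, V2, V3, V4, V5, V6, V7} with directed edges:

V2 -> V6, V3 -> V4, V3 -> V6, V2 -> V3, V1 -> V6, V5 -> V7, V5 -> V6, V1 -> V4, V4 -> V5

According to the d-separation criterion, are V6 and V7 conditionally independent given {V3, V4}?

Enumerating the 4 paths from V6 to V7 and testing each for blocking by {V3, V4}:
Path 1: V6 ← V5 → V7
  V5 is a fork and V5 is not conditioned on — no node blocks this path, so it is active.
Path 2: V6 ← V3 → V4 → V5 → V7
  V3 is a fork here and V3 is conditioned on, so the path is blocked at V3.
Path 3: V6 ← V1 → V4 → V5 → V7
  V4 is a chain here and V4 is conditioned on, so the path is blocked at V4.
Path 4: V6 ← V2 → V3 → V4 → V5 → V7
  V3 is a chain here and V3 is conditioned on, so the path is blocked at V3.
Because an active path exists, V6 and V7 are not d-separated.

No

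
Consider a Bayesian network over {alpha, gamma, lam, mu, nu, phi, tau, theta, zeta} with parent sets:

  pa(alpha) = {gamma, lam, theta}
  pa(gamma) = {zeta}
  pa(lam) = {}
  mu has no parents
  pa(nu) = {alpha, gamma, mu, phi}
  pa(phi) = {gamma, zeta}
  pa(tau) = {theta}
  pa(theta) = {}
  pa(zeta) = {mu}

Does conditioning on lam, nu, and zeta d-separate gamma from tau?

No

6 paths connect gamma and tau; each must be blocked for d-separation to hold:
  1. gamma → phi ← zeta ← mu → nu ← alpha ← theta → tau — phi:collider[open]; zeta:chain[blocks]; mu:fork[open]; nu:collider[open]; alpha:chain[open]; theta:fork[open] ⇒ blocked
  2. gamma → phi → nu ← alpha ← theta → tau — phi:chain[open]; nu:collider[open]; alpha:chain[open]; theta:fork[open] ⇒ active
  3. gamma → alpha ← theta → tau — alpha:collider[open]; theta:fork[open] ⇒ active
  4. gamma ← zeta ← mu → nu ← alpha ← theta → tau — zeta:chain[blocks]; mu:fork[open]; nu:collider[open]; alpha:chain[open]; theta:fork[open] ⇒ blocked
  5. gamma ← zeta → phi → nu ← alpha ← theta → tau — zeta:fork[blocks]; phi:chain[open]; nu:collider[open]; alpha:chain[open]; theta:fork[open] ⇒ blocked
  6. gamma → nu ← alpha ← theta → tau — nu:collider[open]; alpha:chain[open]; theta:fork[open] ⇒ active
Because an active path exists, gamma and tau are not d-separated.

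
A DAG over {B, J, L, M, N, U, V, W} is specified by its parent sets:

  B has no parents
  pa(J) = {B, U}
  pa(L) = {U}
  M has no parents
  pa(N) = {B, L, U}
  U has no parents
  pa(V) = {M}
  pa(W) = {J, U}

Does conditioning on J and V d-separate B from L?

There are 6 undirected paths between B and L; checking each against the conditioning set {J, V}:
Path 1: B → J ← U → L
  J is a collider and J is conditioned on, which opens it; U is a fork and U is not conditioned on — no node blocks this path, so it is active.
Path 2: B → J ← U → N ← L
  N is a collider here and neither N nor any of its descendants is conditioned on, so the collider stays closed — the path is blocked at N.
Path 3: B → J → W ← U → L
  J is a chain here and J is conditioned on, so the path is blocked at J.
Path 4: B → J → W ← U → N ← L
  J is a chain here and J is conditioned on, so the path is blocked at J.
Path 5: B → N ← U → L
  N is a collider here and neither N nor any of its descendants is conditioned on, so the collider stays closed — the path is blocked at N.
Path 6: B → N ← L
  N is a collider here and neither N nor any of its descendants is conditioned on, so the collider stays closed — the path is blocked at N.
Because an active path exists, B and L are not d-separated.

No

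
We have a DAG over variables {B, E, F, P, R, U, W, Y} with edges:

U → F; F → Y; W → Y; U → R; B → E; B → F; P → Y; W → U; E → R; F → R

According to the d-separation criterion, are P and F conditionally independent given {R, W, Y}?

Enumerating the 4 paths from P to F and testing each for blocking by {R, W, Y}:
  1. P → Y ← W → U → R ← E ← B → F — Y:collider[open]; W:fork[blocks]; U:chain[open]; R:collider[open]; E:chain[open]; B:fork[open] ⇒ blocked
  2. P → Y ← W → U → R ← F — Y:collider[open]; W:fork[blocks]; U:chain[open]; R:collider[open] ⇒ blocked
  3. P → Y ← W → U → F — Y:collider[open]; W:fork[blocks]; U:chain[open] ⇒ blocked
  4. P → Y ← F — Y:collider[open] ⇒ active
Since the path P → Y ← F is active, P and F are not d-separated given {R, W, Y}.

No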